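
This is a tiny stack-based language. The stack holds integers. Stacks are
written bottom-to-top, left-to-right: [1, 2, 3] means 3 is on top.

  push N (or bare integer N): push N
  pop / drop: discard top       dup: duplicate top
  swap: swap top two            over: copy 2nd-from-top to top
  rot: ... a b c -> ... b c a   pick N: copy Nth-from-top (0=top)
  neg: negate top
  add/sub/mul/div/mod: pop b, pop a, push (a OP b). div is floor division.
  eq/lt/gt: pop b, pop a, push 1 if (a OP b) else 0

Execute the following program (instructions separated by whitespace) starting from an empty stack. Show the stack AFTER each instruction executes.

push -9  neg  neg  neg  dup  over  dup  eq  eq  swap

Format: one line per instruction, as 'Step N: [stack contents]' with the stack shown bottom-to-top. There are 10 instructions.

Step 1: [-9]
Step 2: [9]
Step 3: [-9]
Step 4: [9]
Step 5: [9, 9]
Step 6: [9, 9, 9]
Step 7: [9, 9, 9, 9]
Step 8: [9, 9, 1]
Step 9: [9, 0]
Step 10: [0, 9]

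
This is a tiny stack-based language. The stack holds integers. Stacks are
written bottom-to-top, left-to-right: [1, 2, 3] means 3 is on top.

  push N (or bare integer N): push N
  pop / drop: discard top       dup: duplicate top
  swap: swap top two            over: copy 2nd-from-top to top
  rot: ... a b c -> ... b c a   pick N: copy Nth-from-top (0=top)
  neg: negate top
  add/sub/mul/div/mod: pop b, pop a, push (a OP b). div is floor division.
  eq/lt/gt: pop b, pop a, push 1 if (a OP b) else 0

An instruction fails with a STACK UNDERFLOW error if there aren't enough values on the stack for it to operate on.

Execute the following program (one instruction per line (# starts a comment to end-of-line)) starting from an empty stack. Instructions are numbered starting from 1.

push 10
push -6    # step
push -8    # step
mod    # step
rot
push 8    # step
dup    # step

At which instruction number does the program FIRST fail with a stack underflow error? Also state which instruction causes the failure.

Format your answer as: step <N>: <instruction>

Step 1 ('push 10'): stack = [10], depth = 1
Step 2 ('push -6'): stack = [10, -6], depth = 2
Step 3 ('push -8'): stack = [10, -6, -8], depth = 3
Step 4 ('mod'): stack = [10, -6], depth = 2
Step 5 ('rot'): needs 3 value(s) but depth is 2 — STACK UNDERFLOW

Answer: step 5: rot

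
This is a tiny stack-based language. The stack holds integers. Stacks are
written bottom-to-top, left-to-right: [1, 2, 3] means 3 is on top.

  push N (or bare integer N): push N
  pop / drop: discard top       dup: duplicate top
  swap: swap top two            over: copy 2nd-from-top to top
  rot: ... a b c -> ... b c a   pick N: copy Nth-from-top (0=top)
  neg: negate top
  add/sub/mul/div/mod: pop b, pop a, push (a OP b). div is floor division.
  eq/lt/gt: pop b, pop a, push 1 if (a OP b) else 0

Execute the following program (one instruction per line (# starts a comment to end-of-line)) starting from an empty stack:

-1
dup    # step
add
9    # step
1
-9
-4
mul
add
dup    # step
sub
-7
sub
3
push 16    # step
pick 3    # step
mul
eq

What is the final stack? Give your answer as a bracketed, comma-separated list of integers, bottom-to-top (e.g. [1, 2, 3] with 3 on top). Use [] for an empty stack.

After 'push -1': [-1]
After 'dup': [-1, -1]
After 'add': [-2]
After 'push 9': [-2, 9]
After 'push 1': [-2, 9, 1]
After 'push -9': [-2, 9, 1, -9]
After 'push -4': [-2, 9, 1, -9, -4]
After 'mul': [-2, 9, 1, 36]
After 'add': [-2, 9, 37]
After 'dup': [-2, 9, 37, 37]
After 'sub': [-2, 9, 0]
After 'push -7': [-2, 9, 0, -7]
After 'sub': [-2, 9, 7]
After 'push 3': [-2, 9, 7, 3]
After 'push 16': [-2, 9, 7, 3, 16]
After 'pick 3': [-2, 9, 7, 3, 16, 9]
After 'mul': [-2, 9, 7, 3, 144]
After 'eq': [-2, 9, 7, 0]

Answer: [-2, 9, 7, 0]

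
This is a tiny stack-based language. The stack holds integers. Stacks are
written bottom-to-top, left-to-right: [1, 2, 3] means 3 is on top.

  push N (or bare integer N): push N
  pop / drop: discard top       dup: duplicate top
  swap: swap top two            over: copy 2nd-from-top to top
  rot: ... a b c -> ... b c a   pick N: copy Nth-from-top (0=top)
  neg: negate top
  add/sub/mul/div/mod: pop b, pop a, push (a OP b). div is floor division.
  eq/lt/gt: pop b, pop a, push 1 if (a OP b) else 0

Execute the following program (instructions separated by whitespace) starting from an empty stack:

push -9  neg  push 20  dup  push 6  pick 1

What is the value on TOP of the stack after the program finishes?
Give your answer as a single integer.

Answer: 20

Derivation:
After 'push -9': [-9]
After 'neg': [9]
After 'push 20': [9, 20]
After 'dup': [9, 20, 20]
After 'push 6': [9, 20, 20, 6]
After 'pick 1': [9, 20, 20, 6, 20]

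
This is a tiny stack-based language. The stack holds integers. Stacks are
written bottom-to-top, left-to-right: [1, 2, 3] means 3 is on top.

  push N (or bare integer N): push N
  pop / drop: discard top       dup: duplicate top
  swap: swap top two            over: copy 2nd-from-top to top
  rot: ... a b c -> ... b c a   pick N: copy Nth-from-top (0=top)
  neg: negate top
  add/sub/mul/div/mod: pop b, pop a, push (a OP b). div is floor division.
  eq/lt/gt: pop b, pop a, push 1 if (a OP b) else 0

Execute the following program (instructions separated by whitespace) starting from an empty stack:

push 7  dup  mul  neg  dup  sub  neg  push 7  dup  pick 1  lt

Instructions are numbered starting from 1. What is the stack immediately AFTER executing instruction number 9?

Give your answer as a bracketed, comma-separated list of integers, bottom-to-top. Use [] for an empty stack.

Answer: [0, 7, 7]

Derivation:
Step 1 ('push 7'): [7]
Step 2 ('dup'): [7, 7]
Step 3 ('mul'): [49]
Step 4 ('neg'): [-49]
Step 5 ('dup'): [-49, -49]
Step 6 ('sub'): [0]
Step 7 ('neg'): [0]
Step 8 ('push 7'): [0, 7]
Step 9 ('dup'): [0, 7, 7]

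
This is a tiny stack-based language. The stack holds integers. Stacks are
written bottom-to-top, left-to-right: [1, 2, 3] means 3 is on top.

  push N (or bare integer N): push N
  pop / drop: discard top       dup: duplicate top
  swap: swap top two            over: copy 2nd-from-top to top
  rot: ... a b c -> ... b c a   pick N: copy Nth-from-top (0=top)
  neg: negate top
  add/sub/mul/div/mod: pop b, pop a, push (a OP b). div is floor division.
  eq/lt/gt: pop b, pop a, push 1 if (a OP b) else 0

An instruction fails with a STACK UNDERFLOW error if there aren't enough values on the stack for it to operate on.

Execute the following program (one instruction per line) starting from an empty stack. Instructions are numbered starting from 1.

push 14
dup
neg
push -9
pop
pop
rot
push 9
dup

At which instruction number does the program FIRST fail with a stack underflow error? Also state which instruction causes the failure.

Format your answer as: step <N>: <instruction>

Answer: step 7: rot

Derivation:
Step 1 ('push 14'): stack = [14], depth = 1
Step 2 ('dup'): stack = [14, 14], depth = 2
Step 3 ('neg'): stack = [14, -14], depth = 2
Step 4 ('push -9'): stack = [14, -14, -9], depth = 3
Step 5 ('pop'): stack = [14, -14], depth = 2
Step 6 ('pop'): stack = [14], depth = 1
Step 7 ('rot'): needs 3 value(s) but depth is 1 — STACK UNDERFLOW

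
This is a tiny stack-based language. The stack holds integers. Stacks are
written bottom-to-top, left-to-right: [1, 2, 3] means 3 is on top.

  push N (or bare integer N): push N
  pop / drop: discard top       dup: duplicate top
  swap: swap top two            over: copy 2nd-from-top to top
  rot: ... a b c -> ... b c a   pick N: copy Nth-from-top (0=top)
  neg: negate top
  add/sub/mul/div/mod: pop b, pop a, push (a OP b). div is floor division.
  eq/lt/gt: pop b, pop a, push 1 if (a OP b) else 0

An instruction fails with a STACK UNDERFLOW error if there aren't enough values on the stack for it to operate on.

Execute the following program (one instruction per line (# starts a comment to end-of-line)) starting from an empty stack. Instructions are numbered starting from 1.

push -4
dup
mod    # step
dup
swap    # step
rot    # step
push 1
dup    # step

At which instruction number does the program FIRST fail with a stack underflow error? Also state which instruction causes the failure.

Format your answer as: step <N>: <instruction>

Step 1 ('push -4'): stack = [-4], depth = 1
Step 2 ('dup'): stack = [-4, -4], depth = 2
Step 3 ('mod'): stack = [0], depth = 1
Step 4 ('dup'): stack = [0, 0], depth = 2
Step 5 ('swap'): stack = [0, 0], depth = 2
Step 6 ('rot'): needs 3 value(s) but depth is 2 — STACK UNDERFLOW

Answer: step 6: rot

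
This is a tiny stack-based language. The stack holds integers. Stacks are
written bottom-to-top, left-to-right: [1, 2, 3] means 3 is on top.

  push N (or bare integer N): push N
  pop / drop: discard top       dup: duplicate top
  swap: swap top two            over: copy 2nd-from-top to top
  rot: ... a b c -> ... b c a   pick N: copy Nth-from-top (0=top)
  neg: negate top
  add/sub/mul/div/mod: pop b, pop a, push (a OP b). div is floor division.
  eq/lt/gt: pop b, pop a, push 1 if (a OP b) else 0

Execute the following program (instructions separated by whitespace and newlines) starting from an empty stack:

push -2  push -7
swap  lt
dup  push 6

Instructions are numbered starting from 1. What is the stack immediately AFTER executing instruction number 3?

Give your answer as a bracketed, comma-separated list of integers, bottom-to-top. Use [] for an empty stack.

Step 1 ('push -2'): [-2]
Step 2 ('push -7'): [-2, -7]
Step 3 ('swap'): [-7, -2]

Answer: [-7, -2]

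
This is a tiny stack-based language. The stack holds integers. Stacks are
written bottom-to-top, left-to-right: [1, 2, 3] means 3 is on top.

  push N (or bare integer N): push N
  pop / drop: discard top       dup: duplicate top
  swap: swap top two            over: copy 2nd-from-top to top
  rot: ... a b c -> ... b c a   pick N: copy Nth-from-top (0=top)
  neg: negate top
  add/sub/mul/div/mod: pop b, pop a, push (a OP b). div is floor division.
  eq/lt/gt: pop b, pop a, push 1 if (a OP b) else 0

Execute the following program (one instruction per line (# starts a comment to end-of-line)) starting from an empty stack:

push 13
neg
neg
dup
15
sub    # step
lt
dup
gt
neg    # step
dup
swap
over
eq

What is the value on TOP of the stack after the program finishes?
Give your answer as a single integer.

After 'push 13': [13]
After 'neg': [-13]
After 'neg': [13]
After 'dup': [13, 13]
After 'push 15': [13, 13, 15]
After 'sub': [13, -2]
After 'lt': [0]
After 'dup': [0, 0]
After 'gt': [0]
After 'neg': [0]
After 'dup': [0, 0]
After 'swap': [0, 0]
After 'over': [0, 0, 0]
After 'eq': [0, 1]

Answer: 1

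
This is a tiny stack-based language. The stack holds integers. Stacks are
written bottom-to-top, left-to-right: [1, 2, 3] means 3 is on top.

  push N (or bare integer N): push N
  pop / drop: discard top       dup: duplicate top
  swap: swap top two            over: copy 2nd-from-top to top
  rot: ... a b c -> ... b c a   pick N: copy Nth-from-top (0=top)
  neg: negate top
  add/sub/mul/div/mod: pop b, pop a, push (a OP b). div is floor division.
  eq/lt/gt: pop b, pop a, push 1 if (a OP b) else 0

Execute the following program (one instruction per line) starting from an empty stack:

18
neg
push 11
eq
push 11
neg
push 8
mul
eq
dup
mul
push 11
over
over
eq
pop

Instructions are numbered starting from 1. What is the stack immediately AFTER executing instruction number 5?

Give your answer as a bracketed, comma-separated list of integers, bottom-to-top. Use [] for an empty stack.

Step 1 ('18'): [18]
Step 2 ('neg'): [-18]
Step 3 ('push 11'): [-18, 11]
Step 4 ('eq'): [0]
Step 5 ('push 11'): [0, 11]

Answer: [0, 11]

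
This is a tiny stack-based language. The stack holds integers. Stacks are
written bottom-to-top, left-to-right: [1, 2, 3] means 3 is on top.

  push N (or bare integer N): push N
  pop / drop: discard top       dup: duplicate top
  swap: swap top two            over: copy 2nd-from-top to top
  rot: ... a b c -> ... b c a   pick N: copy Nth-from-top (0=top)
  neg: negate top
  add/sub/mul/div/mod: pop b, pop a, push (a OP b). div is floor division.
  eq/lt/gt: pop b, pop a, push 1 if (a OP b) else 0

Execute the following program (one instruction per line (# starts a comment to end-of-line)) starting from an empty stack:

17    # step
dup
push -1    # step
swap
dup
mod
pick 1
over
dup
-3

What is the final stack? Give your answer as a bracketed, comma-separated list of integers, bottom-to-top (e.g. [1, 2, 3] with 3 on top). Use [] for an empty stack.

Answer: [17, -1, 0, -1, 0, 0, -3]

Derivation:
After 'push 17': [17]
After 'dup': [17, 17]
After 'push -1': [17, 17, -1]
After 'swap': [17, -1, 17]
After 'dup': [17, -1, 17, 17]
After 'mod': [17, -1, 0]
After 'pick 1': [17, -1, 0, -1]
After 'over': [17, -1, 0, -1, 0]
After 'dup': [17, -1, 0, -1, 0, 0]
After 'push -3': [17, -1, 0, -1, 0, 0, -3]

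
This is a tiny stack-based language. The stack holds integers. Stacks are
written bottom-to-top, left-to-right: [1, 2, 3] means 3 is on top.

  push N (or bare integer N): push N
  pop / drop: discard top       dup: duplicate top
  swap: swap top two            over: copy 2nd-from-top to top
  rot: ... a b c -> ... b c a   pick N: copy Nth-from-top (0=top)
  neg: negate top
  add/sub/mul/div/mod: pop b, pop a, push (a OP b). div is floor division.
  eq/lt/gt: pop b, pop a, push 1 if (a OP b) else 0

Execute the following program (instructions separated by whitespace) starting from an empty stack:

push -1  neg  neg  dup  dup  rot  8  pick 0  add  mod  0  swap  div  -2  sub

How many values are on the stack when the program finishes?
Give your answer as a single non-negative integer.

After 'push -1': stack = [-1] (depth 1)
After 'neg': stack = [1] (depth 1)
After 'neg': stack = [-1] (depth 1)
After 'dup': stack = [-1, -1] (depth 2)
After 'dup': stack = [-1, -1, -1] (depth 3)
After 'rot': stack = [-1, -1, -1] (depth 3)
After 'push 8': stack = [-1, -1, -1, 8] (depth 4)
After 'pick 0': stack = [-1, -1, -1, 8, 8] (depth 5)
After 'add': stack = [-1, -1, -1, 16] (depth 4)
After 'mod': stack = [-1, -1, 15] (depth 3)
After 'push 0': stack = [-1, -1, 15, 0] (depth 4)
After 'swap': stack = [-1, -1, 0, 15] (depth 4)
After 'div': stack = [-1, -1, 0] (depth 3)
After 'push -2': stack = [-1, -1, 0, -2] (depth 4)
After 'sub': stack = [-1, -1, 2] (depth 3)

Answer: 3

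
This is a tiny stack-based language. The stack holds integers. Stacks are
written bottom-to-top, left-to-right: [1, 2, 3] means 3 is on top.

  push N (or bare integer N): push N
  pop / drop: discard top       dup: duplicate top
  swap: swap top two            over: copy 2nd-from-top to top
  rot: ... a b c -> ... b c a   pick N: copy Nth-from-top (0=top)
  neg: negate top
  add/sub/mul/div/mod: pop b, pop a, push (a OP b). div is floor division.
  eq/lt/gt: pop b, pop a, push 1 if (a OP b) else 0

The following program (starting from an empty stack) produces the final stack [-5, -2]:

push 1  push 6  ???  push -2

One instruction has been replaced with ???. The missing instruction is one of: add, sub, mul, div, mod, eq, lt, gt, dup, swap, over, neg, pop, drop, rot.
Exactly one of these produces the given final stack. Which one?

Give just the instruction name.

Stack before ???: [1, 6]
Stack after ???:  [-5]
The instruction that transforms [1, 6] -> [-5] is: sub

Answer: sub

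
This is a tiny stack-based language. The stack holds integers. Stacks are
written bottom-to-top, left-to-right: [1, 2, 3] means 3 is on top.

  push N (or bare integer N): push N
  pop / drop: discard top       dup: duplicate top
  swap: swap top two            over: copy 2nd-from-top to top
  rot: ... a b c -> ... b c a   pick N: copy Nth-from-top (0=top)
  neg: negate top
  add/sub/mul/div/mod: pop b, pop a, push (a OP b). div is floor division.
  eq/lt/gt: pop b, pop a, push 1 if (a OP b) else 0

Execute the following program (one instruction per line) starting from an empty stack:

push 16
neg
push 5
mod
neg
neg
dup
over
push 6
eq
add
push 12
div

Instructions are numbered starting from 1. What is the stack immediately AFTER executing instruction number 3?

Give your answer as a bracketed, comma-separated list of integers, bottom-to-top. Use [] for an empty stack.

Step 1 ('push 16'): [16]
Step 2 ('neg'): [-16]
Step 3 ('push 5'): [-16, 5]

Answer: [-16, 5]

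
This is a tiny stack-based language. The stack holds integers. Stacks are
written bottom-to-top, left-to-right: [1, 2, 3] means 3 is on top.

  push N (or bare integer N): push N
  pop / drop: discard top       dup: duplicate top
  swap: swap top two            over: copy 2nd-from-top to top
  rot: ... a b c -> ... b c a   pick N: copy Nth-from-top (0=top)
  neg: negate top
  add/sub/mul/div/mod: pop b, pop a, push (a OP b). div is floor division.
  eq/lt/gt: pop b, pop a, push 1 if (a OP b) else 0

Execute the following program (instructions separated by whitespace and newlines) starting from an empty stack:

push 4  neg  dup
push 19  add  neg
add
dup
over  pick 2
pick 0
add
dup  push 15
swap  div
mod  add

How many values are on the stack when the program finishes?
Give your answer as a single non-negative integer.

Answer: 3

Derivation:
After 'push 4': stack = [4] (depth 1)
After 'neg': stack = [-4] (depth 1)
After 'dup': stack = [-4, -4] (depth 2)
After 'push 19': stack = [-4, -4, 19] (depth 3)
After 'add': stack = [-4, 15] (depth 2)
After 'neg': stack = [-4, -15] (depth 2)
After 'add': stack = [-19] (depth 1)
After 'dup': stack = [-19, -19] (depth 2)
After 'over': stack = [-19, -19, -19] (depth 3)
After 'pick 2': stack = [-19, -19, -19, -19] (depth 4)
After 'pick 0': stack = [-19, -19, -19, -19, -19] (depth 5)
After 'add': stack = [-19, -19, -19, -38] (depth 4)
After 'dup': stack = [-19, -19, -19, -38, -38] (depth 5)
After 'push 15': stack = [-19, -19, -19, -38, -38, 15] (depth 6)
After 'swap': stack = [-19, -19, -19, -38, 15, -38] (depth 6)
After 'div': stack = [-19, -19, -19, -38, -1] (depth 5)
After 'mod': stack = [-19, -19, -19, 0] (depth 4)
After 'add': stack = [-19, -19, -19] (depth 3)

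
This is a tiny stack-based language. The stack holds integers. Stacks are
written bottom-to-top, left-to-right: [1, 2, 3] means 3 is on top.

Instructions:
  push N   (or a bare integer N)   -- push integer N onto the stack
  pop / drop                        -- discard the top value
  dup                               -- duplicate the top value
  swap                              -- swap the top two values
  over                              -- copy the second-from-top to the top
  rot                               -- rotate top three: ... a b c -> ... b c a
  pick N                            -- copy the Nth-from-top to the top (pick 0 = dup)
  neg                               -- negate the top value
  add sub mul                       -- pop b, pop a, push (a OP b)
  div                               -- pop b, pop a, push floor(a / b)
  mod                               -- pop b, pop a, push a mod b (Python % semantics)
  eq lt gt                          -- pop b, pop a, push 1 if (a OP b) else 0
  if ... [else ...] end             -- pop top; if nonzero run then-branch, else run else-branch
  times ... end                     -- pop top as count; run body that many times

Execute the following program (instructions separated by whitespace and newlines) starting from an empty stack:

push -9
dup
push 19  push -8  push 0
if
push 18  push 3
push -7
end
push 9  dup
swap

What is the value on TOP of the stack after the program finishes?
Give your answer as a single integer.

After 'push -9': [-9]
After 'dup': [-9, -9]
After 'push 19': [-9, -9, 19]
After 'push -8': [-9, -9, 19, -8]
After 'push 0': [-9, -9, 19, -8, 0]
After 'if': [-9, -9, 19, -8]
After 'push 9': [-9, -9, 19, -8, 9]
After 'dup': [-9, -9, 19, -8, 9, 9]
After 'swap': [-9, -9, 19, -8, 9, 9]

Answer: 9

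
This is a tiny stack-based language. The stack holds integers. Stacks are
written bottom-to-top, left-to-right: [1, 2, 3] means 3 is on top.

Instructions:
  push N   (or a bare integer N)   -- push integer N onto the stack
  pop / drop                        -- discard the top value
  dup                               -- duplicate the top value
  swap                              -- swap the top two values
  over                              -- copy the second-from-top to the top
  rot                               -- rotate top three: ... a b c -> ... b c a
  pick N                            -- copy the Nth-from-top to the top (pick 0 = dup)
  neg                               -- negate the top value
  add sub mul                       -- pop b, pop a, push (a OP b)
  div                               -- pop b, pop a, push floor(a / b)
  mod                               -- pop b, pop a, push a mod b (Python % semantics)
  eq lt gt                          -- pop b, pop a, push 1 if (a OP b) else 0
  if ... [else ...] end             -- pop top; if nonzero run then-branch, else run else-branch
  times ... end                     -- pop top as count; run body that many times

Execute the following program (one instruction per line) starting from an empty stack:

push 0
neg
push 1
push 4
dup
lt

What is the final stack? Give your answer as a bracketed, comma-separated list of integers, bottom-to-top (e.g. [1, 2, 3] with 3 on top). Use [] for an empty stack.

After 'push 0': [0]
After 'neg': [0]
After 'push 1': [0, 1]
After 'push 4': [0, 1, 4]
After 'dup': [0, 1, 4, 4]
After 'lt': [0, 1, 0]

Answer: [0, 1, 0]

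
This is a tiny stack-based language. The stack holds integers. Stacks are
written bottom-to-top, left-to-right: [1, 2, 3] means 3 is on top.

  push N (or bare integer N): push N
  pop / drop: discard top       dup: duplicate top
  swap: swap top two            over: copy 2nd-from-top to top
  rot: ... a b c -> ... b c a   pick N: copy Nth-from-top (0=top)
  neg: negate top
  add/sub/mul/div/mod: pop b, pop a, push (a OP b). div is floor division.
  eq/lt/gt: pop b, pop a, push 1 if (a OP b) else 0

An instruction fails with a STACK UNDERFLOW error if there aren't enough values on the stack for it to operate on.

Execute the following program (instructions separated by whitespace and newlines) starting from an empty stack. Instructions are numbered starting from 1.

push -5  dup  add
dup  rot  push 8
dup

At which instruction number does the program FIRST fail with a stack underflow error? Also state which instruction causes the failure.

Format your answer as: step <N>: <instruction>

Answer: step 5: rot

Derivation:
Step 1 ('push -5'): stack = [-5], depth = 1
Step 2 ('dup'): stack = [-5, -5], depth = 2
Step 3 ('add'): stack = [-10], depth = 1
Step 4 ('dup'): stack = [-10, -10], depth = 2
Step 5 ('rot'): needs 3 value(s) but depth is 2 — STACK UNDERFLOW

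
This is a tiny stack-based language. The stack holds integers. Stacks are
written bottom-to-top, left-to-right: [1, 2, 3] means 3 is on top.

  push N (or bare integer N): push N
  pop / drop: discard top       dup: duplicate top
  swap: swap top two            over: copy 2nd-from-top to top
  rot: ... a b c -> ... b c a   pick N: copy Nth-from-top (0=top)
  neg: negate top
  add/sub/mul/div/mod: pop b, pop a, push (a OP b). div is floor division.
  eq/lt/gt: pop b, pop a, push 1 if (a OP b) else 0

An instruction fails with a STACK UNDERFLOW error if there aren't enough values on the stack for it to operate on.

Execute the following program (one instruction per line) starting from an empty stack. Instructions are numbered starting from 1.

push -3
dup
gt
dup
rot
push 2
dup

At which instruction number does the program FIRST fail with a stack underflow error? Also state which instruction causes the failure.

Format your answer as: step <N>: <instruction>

Step 1 ('push -3'): stack = [-3], depth = 1
Step 2 ('dup'): stack = [-3, -3], depth = 2
Step 3 ('gt'): stack = [0], depth = 1
Step 4 ('dup'): stack = [0, 0], depth = 2
Step 5 ('rot'): needs 3 value(s) but depth is 2 — STACK UNDERFLOW

Answer: step 5: rot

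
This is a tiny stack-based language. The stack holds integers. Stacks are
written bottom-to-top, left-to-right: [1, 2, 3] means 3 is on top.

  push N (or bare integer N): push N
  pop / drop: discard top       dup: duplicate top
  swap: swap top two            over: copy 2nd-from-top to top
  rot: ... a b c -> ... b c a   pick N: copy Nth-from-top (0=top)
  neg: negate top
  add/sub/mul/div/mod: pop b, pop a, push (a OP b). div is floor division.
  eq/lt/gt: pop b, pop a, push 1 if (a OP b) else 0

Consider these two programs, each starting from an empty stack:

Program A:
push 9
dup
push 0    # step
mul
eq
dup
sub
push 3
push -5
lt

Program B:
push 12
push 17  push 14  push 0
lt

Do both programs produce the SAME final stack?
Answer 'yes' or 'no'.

Answer: no

Derivation:
Program A trace:
  After 'push 9': [9]
  After 'dup': [9, 9]
  After 'push 0': [9, 9, 0]
  After 'mul': [9, 0]
  After 'eq': [0]
  After 'dup': [0, 0]
  After 'sub': [0]
  After 'push 3': [0, 3]
  After 'push -5': [0, 3, -5]
  After 'lt': [0, 0]
Program A final stack: [0, 0]

Program B trace:
  After 'push 12': [12]
  After 'push 17': [12, 17]
  After 'push 14': [12, 17, 14]
  After 'push 0': [12, 17, 14, 0]
  After 'lt': [12, 17, 0]
Program B final stack: [12, 17, 0]
Same: no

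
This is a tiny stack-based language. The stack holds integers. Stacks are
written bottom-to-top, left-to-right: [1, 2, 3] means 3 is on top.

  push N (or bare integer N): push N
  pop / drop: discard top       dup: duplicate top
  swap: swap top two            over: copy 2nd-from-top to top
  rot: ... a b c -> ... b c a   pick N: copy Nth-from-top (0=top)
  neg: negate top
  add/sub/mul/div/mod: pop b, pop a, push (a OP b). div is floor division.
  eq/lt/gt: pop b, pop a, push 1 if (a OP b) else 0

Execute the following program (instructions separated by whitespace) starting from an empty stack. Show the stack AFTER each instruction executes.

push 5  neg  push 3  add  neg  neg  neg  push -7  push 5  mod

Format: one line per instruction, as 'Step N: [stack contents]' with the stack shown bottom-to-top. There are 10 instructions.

Step 1: [5]
Step 2: [-5]
Step 3: [-5, 3]
Step 4: [-2]
Step 5: [2]
Step 6: [-2]
Step 7: [2]
Step 8: [2, -7]
Step 9: [2, -7, 5]
Step 10: [2, 3]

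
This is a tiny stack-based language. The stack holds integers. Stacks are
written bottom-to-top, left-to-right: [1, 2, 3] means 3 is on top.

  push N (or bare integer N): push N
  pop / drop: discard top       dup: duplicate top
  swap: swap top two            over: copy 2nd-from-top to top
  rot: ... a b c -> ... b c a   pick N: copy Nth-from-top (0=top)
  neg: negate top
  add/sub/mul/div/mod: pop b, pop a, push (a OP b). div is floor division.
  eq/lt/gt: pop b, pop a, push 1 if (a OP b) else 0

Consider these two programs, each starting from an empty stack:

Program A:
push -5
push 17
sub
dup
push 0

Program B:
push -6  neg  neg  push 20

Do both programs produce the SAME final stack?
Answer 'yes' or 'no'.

Answer: no

Derivation:
Program A trace:
  After 'push -5': [-5]
  After 'push 17': [-5, 17]
  After 'sub': [-22]
  After 'dup': [-22, -22]
  After 'push 0': [-22, -22, 0]
Program A final stack: [-22, -22, 0]

Program B trace:
  After 'push -6': [-6]
  After 'neg': [6]
  After 'neg': [-6]
  After 'push 20': [-6, 20]
Program B final stack: [-6, 20]
Same: no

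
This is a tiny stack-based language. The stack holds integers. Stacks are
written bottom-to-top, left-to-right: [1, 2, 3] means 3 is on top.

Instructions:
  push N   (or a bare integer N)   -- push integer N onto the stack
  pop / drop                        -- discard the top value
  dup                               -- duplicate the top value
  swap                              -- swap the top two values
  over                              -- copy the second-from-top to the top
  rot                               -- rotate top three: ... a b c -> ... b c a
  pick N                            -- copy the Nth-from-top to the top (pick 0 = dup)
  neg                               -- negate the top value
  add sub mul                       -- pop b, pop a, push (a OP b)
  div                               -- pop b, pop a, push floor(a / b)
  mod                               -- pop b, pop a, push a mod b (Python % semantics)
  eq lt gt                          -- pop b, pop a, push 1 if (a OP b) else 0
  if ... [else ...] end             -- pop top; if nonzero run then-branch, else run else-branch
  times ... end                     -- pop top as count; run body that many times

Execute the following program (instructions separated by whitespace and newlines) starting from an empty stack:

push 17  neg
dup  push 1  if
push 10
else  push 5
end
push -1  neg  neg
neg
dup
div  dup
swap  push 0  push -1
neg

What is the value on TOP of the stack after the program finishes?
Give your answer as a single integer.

After 'push 17': [17]
After 'neg': [-17]
After 'dup': [-17, -17]
After 'push 1': [-17, -17, 1]
After 'if': [-17, -17]
After 'push 10': [-17, -17, 10]
After 'push -1': [-17, -17, 10, -1]
After 'neg': [-17, -17, 10, 1]
After 'neg': [-17, -17, 10, -1]
After 'neg': [-17, -17, 10, 1]
After 'dup': [-17, -17, 10, 1, 1]
After 'div': [-17, -17, 10, 1]
After 'dup': [-17, -17, 10, 1, 1]
After 'swap': [-17, -17, 10, 1, 1]
After 'push 0': [-17, -17, 10, 1, 1, 0]
After 'push -1': [-17, -17, 10, 1, 1, 0, -1]
After 'neg': [-17, -17, 10, 1, 1, 0, 1]

Answer: 1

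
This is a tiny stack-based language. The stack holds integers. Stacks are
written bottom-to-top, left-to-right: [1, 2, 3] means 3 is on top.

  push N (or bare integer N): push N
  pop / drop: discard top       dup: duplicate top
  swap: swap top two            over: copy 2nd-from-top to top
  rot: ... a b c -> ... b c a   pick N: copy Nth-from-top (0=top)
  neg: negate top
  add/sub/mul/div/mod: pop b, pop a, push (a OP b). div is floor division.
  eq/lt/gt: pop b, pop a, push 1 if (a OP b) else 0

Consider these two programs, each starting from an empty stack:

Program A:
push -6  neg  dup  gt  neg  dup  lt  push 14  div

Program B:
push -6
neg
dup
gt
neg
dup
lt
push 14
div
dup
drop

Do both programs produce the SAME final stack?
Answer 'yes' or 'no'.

Program A trace:
  After 'push -6': [-6]
  After 'neg': [6]
  After 'dup': [6, 6]
  After 'gt': [0]
  After 'neg': [0]
  After 'dup': [0, 0]
  After 'lt': [0]
  After 'push 14': [0, 14]
  After 'div': [0]
Program A final stack: [0]

Program B trace:
  After 'push -6': [-6]
  After 'neg': [6]
  After 'dup': [6, 6]
  After 'gt': [0]
  After 'neg': [0]
  After 'dup': [0, 0]
  After 'lt': [0]
  After 'push 14': [0, 14]
  After 'div': [0]
  After 'dup': [0, 0]
  After 'drop': [0]
Program B final stack: [0]
Same: yes

Answer: yes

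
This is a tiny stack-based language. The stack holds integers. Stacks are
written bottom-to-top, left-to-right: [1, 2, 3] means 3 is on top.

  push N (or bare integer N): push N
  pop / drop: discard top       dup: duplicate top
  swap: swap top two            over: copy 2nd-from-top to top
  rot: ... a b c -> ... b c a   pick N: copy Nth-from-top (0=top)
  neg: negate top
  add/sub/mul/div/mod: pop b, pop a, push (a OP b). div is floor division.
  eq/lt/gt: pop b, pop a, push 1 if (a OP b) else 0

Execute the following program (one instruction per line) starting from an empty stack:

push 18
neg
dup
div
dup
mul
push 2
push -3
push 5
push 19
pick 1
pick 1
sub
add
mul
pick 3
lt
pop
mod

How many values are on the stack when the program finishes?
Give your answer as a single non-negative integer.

Answer: 2

Derivation:
After 'push 18': stack = [18] (depth 1)
After 'neg': stack = [-18] (depth 1)
After 'dup': stack = [-18, -18] (depth 2)
After 'div': stack = [1] (depth 1)
After 'dup': stack = [1, 1] (depth 2)
After 'mul': stack = [1] (depth 1)
After 'push 2': stack = [1, 2] (depth 2)
After 'push -3': stack = [1, 2, -3] (depth 3)
After 'push 5': stack = [1, 2, -3, 5] (depth 4)
After 'push 19': stack = [1, 2, -3, 5, 19] (depth 5)
After 'pick 1': stack = [1, 2, -3, 5, 19, 5] (depth 6)
After 'pick 1': stack = [1, 2, -3, 5, 19, 5, 19] (depth 7)
After 'sub': stack = [1, 2, -3, 5, 19, -14] (depth 6)
After 'add': stack = [1, 2, -3, 5, 5] (depth 5)
After 'mul': stack = [1, 2, -3, 25] (depth 4)
After 'pick 3': stack = [1, 2, -3, 25, 1] (depth 5)
After 'lt': stack = [1, 2, -3, 0] (depth 4)
After 'pop': stack = [1, 2, -3] (depth 3)
After 'mod': stack = [1, -1] (depth 2)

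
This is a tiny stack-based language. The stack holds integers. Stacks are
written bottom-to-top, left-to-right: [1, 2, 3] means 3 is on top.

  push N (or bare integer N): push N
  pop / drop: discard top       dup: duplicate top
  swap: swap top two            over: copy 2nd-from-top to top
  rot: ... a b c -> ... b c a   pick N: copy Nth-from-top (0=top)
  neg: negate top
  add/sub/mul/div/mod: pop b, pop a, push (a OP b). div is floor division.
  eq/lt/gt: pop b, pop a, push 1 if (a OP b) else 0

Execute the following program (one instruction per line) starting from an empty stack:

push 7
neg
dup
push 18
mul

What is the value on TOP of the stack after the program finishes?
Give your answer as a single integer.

Answer: -126

Derivation:
After 'push 7': [7]
After 'neg': [-7]
After 'dup': [-7, -7]
After 'push 18': [-7, -7, 18]
After 'mul': [-7, -126]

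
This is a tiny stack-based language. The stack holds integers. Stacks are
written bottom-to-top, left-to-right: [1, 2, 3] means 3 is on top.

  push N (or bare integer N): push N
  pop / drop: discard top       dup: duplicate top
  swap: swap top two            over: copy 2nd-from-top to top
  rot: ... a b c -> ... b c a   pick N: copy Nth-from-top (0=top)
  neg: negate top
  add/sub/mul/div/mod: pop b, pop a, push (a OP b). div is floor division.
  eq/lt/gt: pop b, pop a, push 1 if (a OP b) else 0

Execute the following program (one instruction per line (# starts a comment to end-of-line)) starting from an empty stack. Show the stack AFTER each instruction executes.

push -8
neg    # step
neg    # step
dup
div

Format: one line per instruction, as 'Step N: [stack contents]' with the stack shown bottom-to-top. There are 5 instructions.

Step 1: [-8]
Step 2: [8]
Step 3: [-8]
Step 4: [-8, -8]
Step 5: [1]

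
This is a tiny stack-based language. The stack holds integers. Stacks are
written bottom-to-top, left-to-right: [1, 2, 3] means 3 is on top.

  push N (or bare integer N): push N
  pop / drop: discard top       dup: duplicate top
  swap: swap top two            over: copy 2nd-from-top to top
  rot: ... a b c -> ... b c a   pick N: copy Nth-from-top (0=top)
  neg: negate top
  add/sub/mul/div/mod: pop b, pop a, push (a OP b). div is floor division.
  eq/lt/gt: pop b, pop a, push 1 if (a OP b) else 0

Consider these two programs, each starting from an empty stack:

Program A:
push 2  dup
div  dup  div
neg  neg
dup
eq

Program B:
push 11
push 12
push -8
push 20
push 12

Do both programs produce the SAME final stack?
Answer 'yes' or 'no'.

Program A trace:
  After 'push 2': [2]
  After 'dup': [2, 2]
  After 'div': [1]
  After 'dup': [1, 1]
  After 'div': [1]
  After 'neg': [-1]
  After 'neg': [1]
  After 'dup': [1, 1]
  After 'eq': [1]
Program A final stack: [1]

Program B trace:
  After 'push 11': [11]
  After 'push 12': [11, 12]
  After 'push -8': [11, 12, -8]
  After 'push 20': [11, 12, -8, 20]
  After 'push 12': [11, 12, -8, 20, 12]
Program B final stack: [11, 12, -8, 20, 12]
Same: no

Answer: no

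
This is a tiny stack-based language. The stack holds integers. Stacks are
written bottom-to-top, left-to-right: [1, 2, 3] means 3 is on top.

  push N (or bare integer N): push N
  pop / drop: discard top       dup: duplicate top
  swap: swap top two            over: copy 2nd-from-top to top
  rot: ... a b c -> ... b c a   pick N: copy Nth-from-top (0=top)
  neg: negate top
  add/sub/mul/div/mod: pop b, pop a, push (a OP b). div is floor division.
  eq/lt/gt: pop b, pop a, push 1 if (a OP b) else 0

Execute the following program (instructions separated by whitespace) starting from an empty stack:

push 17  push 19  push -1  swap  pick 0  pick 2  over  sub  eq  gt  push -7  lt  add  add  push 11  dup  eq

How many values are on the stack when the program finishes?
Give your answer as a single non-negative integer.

Answer: 2

Derivation:
After 'push 17': stack = [17] (depth 1)
After 'push 19': stack = [17, 19] (depth 2)
After 'push -1': stack = [17, 19, -1] (depth 3)
After 'swap': stack = [17, -1, 19] (depth 3)
After 'pick 0': stack = [17, -1, 19, 19] (depth 4)
After 'pick 2': stack = [17, -1, 19, 19, -1] (depth 5)
After 'over': stack = [17, -1, 19, 19, -1, 19] (depth 6)
After 'sub': stack = [17, -1, 19, 19, -20] (depth 5)
After 'eq': stack = [17, -1, 19, 0] (depth 4)
After 'gt': stack = [17, -1, 1] (depth 3)
After 'push -7': stack = [17, -1, 1, -7] (depth 4)
After 'lt': stack = [17, -1, 0] (depth 3)
After 'add': stack = [17, -1] (depth 2)
After 'add': stack = [16] (depth 1)
After 'push 11': stack = [16, 11] (depth 2)
After 'dup': stack = [16, 11, 11] (depth 3)
After 'eq': stack = [16, 1] (depth 2)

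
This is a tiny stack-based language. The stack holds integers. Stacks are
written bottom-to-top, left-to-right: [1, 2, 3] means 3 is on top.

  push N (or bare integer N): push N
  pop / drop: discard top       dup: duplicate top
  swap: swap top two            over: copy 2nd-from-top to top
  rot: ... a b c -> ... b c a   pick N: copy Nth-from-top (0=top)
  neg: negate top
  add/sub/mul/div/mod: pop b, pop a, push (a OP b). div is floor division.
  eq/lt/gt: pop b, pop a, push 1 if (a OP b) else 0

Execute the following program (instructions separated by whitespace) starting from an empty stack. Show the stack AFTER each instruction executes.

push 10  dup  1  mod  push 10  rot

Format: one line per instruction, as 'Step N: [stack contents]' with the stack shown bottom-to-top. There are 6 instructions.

Step 1: [10]
Step 2: [10, 10]
Step 3: [10, 10, 1]
Step 4: [10, 0]
Step 5: [10, 0, 10]
Step 6: [0, 10, 10]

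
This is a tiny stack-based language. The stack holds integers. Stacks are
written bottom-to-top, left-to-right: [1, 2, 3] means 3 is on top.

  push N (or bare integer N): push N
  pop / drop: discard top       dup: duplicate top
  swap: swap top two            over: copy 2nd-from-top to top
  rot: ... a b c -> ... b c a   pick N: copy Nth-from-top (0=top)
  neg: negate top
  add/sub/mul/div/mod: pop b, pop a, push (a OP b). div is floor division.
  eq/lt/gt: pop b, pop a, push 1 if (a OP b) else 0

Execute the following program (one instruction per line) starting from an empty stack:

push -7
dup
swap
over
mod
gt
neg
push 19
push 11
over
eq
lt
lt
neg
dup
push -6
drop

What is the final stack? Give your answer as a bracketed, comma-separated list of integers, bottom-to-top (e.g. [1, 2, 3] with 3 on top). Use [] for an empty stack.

Answer: [0, 0]

Derivation:
After 'push -7': [-7]
After 'dup': [-7, -7]
After 'swap': [-7, -7]
After 'over': [-7, -7, -7]
After 'mod': [-7, 0]
After 'gt': [0]
After 'neg': [0]
After 'push 19': [0, 19]
After 'push 11': [0, 19, 11]
After 'over': [0, 19, 11, 19]
After 'eq': [0, 19, 0]
After 'lt': [0, 0]
After 'lt': [0]
After 'neg': [0]
After 'dup': [0, 0]
After 'push -6': [0, 0, -6]
After 'drop': [0, 0]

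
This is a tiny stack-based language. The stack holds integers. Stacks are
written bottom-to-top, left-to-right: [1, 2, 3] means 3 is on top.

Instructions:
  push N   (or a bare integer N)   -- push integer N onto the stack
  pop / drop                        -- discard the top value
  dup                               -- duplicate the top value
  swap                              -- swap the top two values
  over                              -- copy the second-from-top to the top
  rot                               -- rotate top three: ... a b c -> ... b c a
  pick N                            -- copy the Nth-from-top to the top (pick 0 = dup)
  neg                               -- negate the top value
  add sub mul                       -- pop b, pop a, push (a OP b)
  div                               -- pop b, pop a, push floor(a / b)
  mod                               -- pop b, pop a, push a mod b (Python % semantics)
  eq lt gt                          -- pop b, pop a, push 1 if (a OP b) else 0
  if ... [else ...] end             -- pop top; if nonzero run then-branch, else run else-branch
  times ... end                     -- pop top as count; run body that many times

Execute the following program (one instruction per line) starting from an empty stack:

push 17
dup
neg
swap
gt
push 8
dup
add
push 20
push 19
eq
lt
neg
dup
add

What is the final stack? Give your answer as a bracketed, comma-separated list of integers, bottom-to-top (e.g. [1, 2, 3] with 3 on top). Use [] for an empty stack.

After 'push 17': [17]
After 'dup': [17, 17]
After 'neg': [17, -17]
After 'swap': [-17, 17]
After 'gt': [0]
After 'push 8': [0, 8]
After 'dup': [0, 8, 8]
After 'add': [0, 16]
After 'push 20': [0, 16, 20]
After 'push 19': [0, 16, 20, 19]
After 'eq': [0, 16, 0]
After 'lt': [0, 0]
After 'neg': [0, 0]
After 'dup': [0, 0, 0]
After 'add': [0, 0]

Answer: [0, 0]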